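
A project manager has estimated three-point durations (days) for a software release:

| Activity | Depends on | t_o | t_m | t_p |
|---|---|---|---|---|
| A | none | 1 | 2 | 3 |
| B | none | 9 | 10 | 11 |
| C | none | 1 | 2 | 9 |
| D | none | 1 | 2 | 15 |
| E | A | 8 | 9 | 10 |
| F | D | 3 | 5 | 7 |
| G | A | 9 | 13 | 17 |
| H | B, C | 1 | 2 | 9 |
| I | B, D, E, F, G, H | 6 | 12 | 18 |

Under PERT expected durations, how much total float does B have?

te_A = (1 + 4·2 + 3)/6 = 12/6 = 2
te_B = (9 + 4·10 + 11)/6 = 60/6 = 10
te_C = (1 + 4·2 + 9)/6 = 18/6 = 3
te_D = (1 + 4·2 + 15)/6 = 24/6 = 4
te_E = (8 + 4·9 + 10)/6 = 54/6 = 9
te_F = (3 + 4·5 + 7)/6 = 30/6 = 5
te_G = (9 + 4·13 + 17)/6 = 78/6 = 13
te_H = (1 + 4·2 + 9)/6 = 18/6 = 3
te_I = (6 + 4·12 + 18)/6 = 72/6 = 12

Forward pass:
ES_A = 0; EF_A = 2
ES_B = 0; EF_B = 10
ES_C = 0; EF_C = 3
ES_D = 0; EF_D = 4
ES_E = 2; EF_E = 2+9 = 11
ES_F = 4; EF_F = 4+5 = 9
ES_G = 2; EF_G = 2+13 = 15
ES_H = max(EF_B=10, EF_C=3) = 10; EF_H = 10+3 = 13
ES_I = max(EF_B=10, EF_D=4, EF_E=11, EF_F=9, EF_G=15, EF_H=13) = 15; EF_I = 15+12 = 27
Expected project duration μ = 27 days. Critical path: A → G → I.

Backward pass:
LF_I = 27; LS_I = 27−12 = 15
LF_H = LS_I = 15; LS_H = 15−3 = 12
LF_G = LS_I = 15; LS_G = 15−13 = 2
LF_F = LS_I = 15; LS_F = 15−5 = 10
LF_E = LS_I = 15; LS_E = 15−9 = 6
LF_D = min(LS_F=10, LS_I=15) = 10; LS_D = 10−4 = 6
LF_C = LS_H = 12; LS_C = 12−3 = 9
LF_B = min(LS_H=12, LS_I=15) = 12; LS_B = 12−10 = 2
LF_A = min(LS_E=6, LS_G=2) = 2; LS_A = 2−2 = 0
Slack_B = LS_B − ES_B = 2 − 0 = 2

2 days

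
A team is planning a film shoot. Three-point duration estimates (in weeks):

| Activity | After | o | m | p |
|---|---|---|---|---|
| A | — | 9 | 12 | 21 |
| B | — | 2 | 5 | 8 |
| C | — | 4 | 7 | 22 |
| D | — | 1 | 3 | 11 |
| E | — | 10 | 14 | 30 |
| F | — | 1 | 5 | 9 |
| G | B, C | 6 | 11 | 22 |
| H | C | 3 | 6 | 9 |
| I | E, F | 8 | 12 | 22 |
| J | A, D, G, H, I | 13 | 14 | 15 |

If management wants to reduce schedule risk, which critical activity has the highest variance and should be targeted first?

E

te_A = (9 + 4·12 + 21)/6 = 78/6 = 13; σ²_A = ((21−9)/6)² = 4.000
te_B = (2 + 4·5 + 8)/6 = 30/6 = 5; σ²_B = ((8−2)/6)² = 1.000
te_C = (4 + 4·7 + 22)/6 = 54/6 = 9; σ²_C = ((22−4)/6)² = 9.000
te_D = (1 + 4·3 + 11)/6 = 24/6 = 4; σ²_D = ((11−1)/6)² = 2.778
te_E = (10 + 4·14 + 30)/6 = 96/6 = 16; σ²_E = ((30−10)/6)² = 11.111
te_F = (1 + 4·5 + 9)/6 = 30/6 = 5; σ²_F = ((9−1)/6)² = 1.778
te_G = (6 + 4·11 + 22)/6 = 72/6 = 12; σ²_G = ((22−6)/6)² = 7.111
te_H = (3 + 4·6 + 9)/6 = 36/6 = 6; σ²_H = ((9−3)/6)² = 1.000
te_I = (8 + 4·12 + 22)/6 = 78/6 = 13; σ²_I = ((22−8)/6)² = 5.444
te_J = (13 + 4·14 + 15)/6 = 84/6 = 14; σ²_J = ((15−13)/6)² = 0.111

Forward pass:
ES_A = 0; EF_A = 13
ES_B = 0; EF_B = 5
ES_C = 0; EF_C = 9
ES_D = 0; EF_D = 4
ES_E = 0; EF_E = 16
ES_F = 0; EF_F = 5
ES_G = max(EF_B=5, EF_C=9) = 9; EF_G = 9+12 = 21
ES_H = 9; EF_H = 9+6 = 15
ES_I = max(EF_E=16, EF_F=5) = 16; EF_I = 16+13 = 29
ES_J = max(EF_A=13, EF_D=4, EF_G=21, EF_H=15, EF_I=29) = 29; EF_J = 29+14 = 43
Expected project duration μ = 43 weeks. Critical path: E → I → J.

Variances on critical path: σ²_E=11.111, σ²_I=5.444, σ²_J=0.111.
Largest is σ²_E = 11.111.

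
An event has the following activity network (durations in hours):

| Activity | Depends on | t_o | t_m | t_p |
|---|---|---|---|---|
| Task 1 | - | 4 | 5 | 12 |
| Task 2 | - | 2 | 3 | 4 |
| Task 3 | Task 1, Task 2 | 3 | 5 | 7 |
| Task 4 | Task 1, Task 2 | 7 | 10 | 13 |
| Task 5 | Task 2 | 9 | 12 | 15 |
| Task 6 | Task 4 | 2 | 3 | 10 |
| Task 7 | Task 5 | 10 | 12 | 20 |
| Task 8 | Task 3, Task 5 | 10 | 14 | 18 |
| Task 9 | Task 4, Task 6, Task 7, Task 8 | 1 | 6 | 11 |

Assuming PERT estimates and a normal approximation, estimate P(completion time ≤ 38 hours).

0.896

te_Task 1 = (4 + 4·5 + 12)/6 = 36/6 = 6; σ²_Task 1 = ((12−4)/6)² = 1.778
te_Task 2 = (2 + 4·3 + 4)/6 = 18/6 = 3; σ²_Task 2 = ((4−2)/6)² = 0.111
te_Task 3 = (3 + 4·5 + 7)/6 = 30/6 = 5; σ²_Task 3 = ((7−3)/6)² = 0.444
te_Task 4 = (7 + 4·10 + 13)/6 = 60/6 = 10; σ²_Task 4 = ((13−7)/6)² = 1.000
te_Task 5 = (9 + 4·12 + 15)/6 = 72/6 = 12; σ²_Task 5 = ((15−9)/6)² = 1.000
te_Task 6 = (2 + 4·3 + 10)/6 = 24/6 = 4; σ²_Task 6 = ((10−2)/6)² = 1.778
te_Task 7 = (10 + 4·12 + 20)/6 = 78/6 = 13; σ²_Task 7 = ((20−10)/6)² = 2.778
te_Task 8 = (10 + 4·14 + 18)/6 = 84/6 = 14; σ²_Task 8 = ((18−10)/6)² = 1.778
te_Task 9 = (1 + 4·6 + 11)/6 = 36/6 = 6; σ²_Task 9 = ((11−1)/6)² = 2.778

Forward pass:
ES_Task 1 = 0; EF_Task 1 = 6
ES_Task 2 = 0; EF_Task 2 = 3
ES_Task 3 = max(EF_Task 1=6, EF_Task 2=3) = 6; EF_Task 3 = 6+5 = 11
ES_Task 4 = max(EF_Task 1=6, EF_Task 2=3) = 6; EF_Task 4 = 6+10 = 16
ES_Task 5 = 3; EF_Task 5 = 3+12 = 15
ES_Task 6 = 16; EF_Task 6 = 16+4 = 20
ES_Task 7 = 15; EF_Task 7 = 15+13 = 28
ES_Task 8 = max(EF_Task 3=11, EF_Task 5=15) = 15; EF_Task 8 = 15+14 = 29
ES_Task 9 = max(EF_Task 4=16, EF_Task 6=20, EF_Task 7=28, EF_Task 8=29) = 29; EF_Task 9 = 29+6 = 35
Expected project duration μ = 35 hours. Critical path: Task 2 → Task 5 → Task 8 → Task 9.

Variance along critical path = 0.111 + 1.000 + 1.778 + 2.778 = 5.667; σ = √5.667 = 2.380 hours.
Z = (38 − 35) / 2.380 = 1.260
P(T ≤ 38) = Φ(1.260) ≈ 0.896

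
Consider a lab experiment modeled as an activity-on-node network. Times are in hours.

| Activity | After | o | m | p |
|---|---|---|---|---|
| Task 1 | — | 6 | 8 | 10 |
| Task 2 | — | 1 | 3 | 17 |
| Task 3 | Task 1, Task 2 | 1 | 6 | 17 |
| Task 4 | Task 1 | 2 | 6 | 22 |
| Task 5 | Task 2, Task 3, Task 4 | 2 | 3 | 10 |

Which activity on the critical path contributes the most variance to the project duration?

te_Task 1 = (6 + 4·8 + 10)/6 = 48/6 = 8; σ²_Task 1 = ((10−6)/6)² = 0.444
te_Task 2 = (1 + 4·3 + 17)/6 = 30/6 = 5; σ²_Task 2 = ((17−1)/6)² = 7.111
te_Task 3 = (1 + 4·6 + 17)/6 = 42/6 = 7; σ²_Task 3 = ((17−1)/6)² = 7.111
te_Task 4 = (2 + 4·6 + 22)/6 = 48/6 = 8; σ²_Task 4 = ((22−2)/6)² = 11.111
te_Task 5 = (2 + 4·3 + 10)/6 = 24/6 = 4; σ²_Task 5 = ((10−2)/6)² = 1.778

Forward pass:
ES_Task 1 = 0; EF_Task 1 = 8
ES_Task 2 = 0; EF_Task 2 = 5
ES_Task 3 = max(EF_Task 1=8, EF_Task 2=5) = 8; EF_Task 3 = 8+7 = 15
ES_Task 4 = 8; EF_Task 4 = 8+8 = 16
ES_Task 5 = max(EF_Task 2=5, EF_Task 3=15, EF_Task 4=16) = 16; EF_Task 5 = 16+4 = 20
Expected project duration μ = 20 hours. Critical path: Task 1 → Task 4 → Task 5.

Variances on critical path: σ²_Task 1=0.444, σ²_Task 4=11.111, σ²_Task 5=1.778.
Largest is σ²_Task 4 = 11.111.

Task 4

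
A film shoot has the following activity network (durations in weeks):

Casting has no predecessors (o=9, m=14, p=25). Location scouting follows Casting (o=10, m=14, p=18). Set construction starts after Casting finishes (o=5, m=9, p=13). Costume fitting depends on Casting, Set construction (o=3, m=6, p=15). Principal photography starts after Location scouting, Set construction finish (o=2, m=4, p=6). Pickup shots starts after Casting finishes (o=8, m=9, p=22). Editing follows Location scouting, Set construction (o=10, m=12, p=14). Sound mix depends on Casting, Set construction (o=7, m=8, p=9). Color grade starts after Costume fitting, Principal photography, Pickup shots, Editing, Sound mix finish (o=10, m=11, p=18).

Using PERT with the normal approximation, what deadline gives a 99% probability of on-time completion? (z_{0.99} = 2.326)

60.8 weeks

te_Casting = (9 + 4·14 + 25)/6 = 90/6 = 15; σ²_Casting = ((25−9)/6)² = 7.111
te_Location scouting = (10 + 4·14 + 18)/6 = 84/6 = 14; σ²_Location scouting = ((18−10)/6)² = 1.778
te_Set construction = (5 + 4·9 + 13)/6 = 54/6 = 9; σ²_Set construction = ((13−5)/6)² = 1.778
te_Costume fitting = (3 + 4·6 + 15)/6 = 42/6 = 7; σ²_Costume fitting = ((15−3)/6)² = 4.000
te_Principal photography = (2 + 4·4 + 6)/6 = 24/6 = 4; σ²_Principal photography = ((6−2)/6)² = 0.444
te_Pickup shots = (8 + 4·9 + 22)/6 = 66/6 = 11; σ²_Pickup shots = ((22−8)/6)² = 5.444
te_Editing = (10 + 4·12 + 14)/6 = 72/6 = 12; σ²_Editing = ((14−10)/6)² = 0.444
te_Sound mix = (7 + 4·8 + 9)/6 = 48/6 = 8; σ²_Sound mix = ((9−7)/6)² = 0.111
te_Color grade = (10 + 4·11 + 18)/6 = 72/6 = 12; σ²_Color grade = ((18−10)/6)² = 1.778

Forward pass:
ES_Casting = 0; EF_Casting = 15
ES_Location scouting = 15; EF_Location scouting = 15+14 = 29
ES_Set construction = 15; EF_Set construction = 15+9 = 24
ES_Costume fitting = max(EF_Casting=15, EF_Set construction=24) = 24; EF_Costume fitting = 24+7 = 31
ES_Principal photography = max(EF_Location scouting=29, EF_Set construction=24) = 29; EF_Principal photography = 29+4 = 33
ES_Pickup shots = 15; EF_Pickup shots = 15+11 = 26
ES_Editing = max(EF_Location scouting=29, EF_Set construction=24) = 29; EF_Editing = 29+12 = 41
ES_Sound mix = max(EF_Casting=15, EF_Set construction=24) = 24; EF_Sound mix = 24+8 = 32
ES_Color grade = max(EF_Costume fitting=31, EF_Principal photography=33, EF_Pickup shots=26, EF_Editing=41, EF_Sound mix=32) = 41; EF_Color grade = 41+12 = 53
Expected project duration μ = 53 weeks. Critical path: Casting → Location scouting → Editing → Color grade.

Variance along critical path = 7.111 + 1.778 + 0.444 + 1.778 = 11.111; σ = 3.333 weeks.
D = μ + z·σ = 53 + 2.326·3.333 = 60.8 weeks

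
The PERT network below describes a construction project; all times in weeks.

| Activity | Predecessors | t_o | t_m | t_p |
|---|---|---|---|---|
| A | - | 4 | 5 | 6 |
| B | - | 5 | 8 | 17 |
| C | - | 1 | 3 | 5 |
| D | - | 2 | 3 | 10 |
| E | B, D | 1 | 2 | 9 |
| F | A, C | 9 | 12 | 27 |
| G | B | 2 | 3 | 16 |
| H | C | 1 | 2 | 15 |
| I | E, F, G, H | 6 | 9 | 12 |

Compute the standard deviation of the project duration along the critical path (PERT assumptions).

te_A = (4 + 4·5 + 6)/6 = 30/6 = 5; σ²_A = ((6−4)/6)² = 0.111
te_B = (5 + 4·8 + 17)/6 = 54/6 = 9; σ²_B = ((17−5)/6)² = 4.000
te_C = (1 + 4·3 + 5)/6 = 18/6 = 3; σ²_C = ((5−1)/6)² = 0.444
te_D = (2 + 4·3 + 10)/6 = 24/6 = 4; σ²_D = ((10−2)/6)² = 1.778
te_E = (1 + 4·2 + 9)/6 = 18/6 = 3; σ²_E = ((9−1)/6)² = 1.778
te_F = (9 + 4·12 + 27)/6 = 84/6 = 14; σ²_F = ((27−9)/6)² = 9.000
te_G = (2 + 4·3 + 16)/6 = 30/6 = 5; σ²_G = ((16−2)/6)² = 5.444
te_H = (1 + 4·2 + 15)/6 = 24/6 = 4; σ²_H = ((15−1)/6)² = 5.444
te_I = (6 + 4·9 + 12)/6 = 54/6 = 9; σ²_I = ((12−6)/6)² = 1.000

Forward pass:
ES_A = 0; EF_A = 5
ES_B = 0; EF_B = 9
ES_C = 0; EF_C = 3
ES_D = 0; EF_D = 4
ES_E = max(EF_B=9, EF_D=4) = 9; EF_E = 9+3 = 12
ES_F = max(EF_A=5, EF_C=3) = 5; EF_F = 5+14 = 19
ES_G = 9; EF_G = 9+5 = 14
ES_H = 3; EF_H = 3+4 = 7
ES_I = max(EF_E=12, EF_F=19, EF_G=14, EF_H=7) = 19; EF_I = 19+9 = 28
Expected project duration μ = 28 weeks. Critical path: A → F → I.

Variance along critical path = 0.111 + 9.000 + 1.000 = 10.111
σ = √10.111 = 3.180 weeks

3.18 weeks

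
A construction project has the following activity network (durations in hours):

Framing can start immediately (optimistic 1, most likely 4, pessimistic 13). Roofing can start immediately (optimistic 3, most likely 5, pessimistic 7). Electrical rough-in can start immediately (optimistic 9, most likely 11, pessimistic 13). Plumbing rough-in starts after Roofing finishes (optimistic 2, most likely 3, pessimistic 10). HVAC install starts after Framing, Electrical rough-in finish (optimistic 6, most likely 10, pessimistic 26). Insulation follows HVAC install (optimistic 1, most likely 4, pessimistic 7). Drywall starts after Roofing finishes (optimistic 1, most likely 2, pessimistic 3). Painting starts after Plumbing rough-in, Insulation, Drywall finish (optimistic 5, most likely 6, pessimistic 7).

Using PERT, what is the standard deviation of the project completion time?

3.56 hours

te_Framing = (1 + 4·4 + 13)/6 = 30/6 = 5; σ²_Framing = ((13−1)/6)² = 4.000
te_Roofing = (3 + 4·5 + 7)/6 = 30/6 = 5; σ²_Roofing = ((7−3)/6)² = 0.444
te_Electrical rough-in = (9 + 4·11 + 13)/6 = 66/6 = 11; σ²_Electrical rough-in = ((13−9)/6)² = 0.444
te_Plumbing rough-in = (2 + 4·3 + 10)/6 = 24/6 = 4; σ²_Plumbing rough-in = ((10−2)/6)² = 1.778
te_HVAC install = (6 + 4·10 + 26)/6 = 72/6 = 12; σ²_HVAC install = ((26−6)/6)² = 11.111
te_Insulation = (1 + 4·4 + 7)/6 = 24/6 = 4; σ²_Insulation = ((7−1)/6)² = 1.000
te_Drywall = (1 + 4·2 + 3)/6 = 12/6 = 2; σ²_Drywall = ((3−1)/6)² = 0.111
te_Painting = (5 + 4·6 + 7)/6 = 36/6 = 6; σ²_Painting = ((7−5)/6)² = 0.111

Forward pass:
ES_Framing = 0; EF_Framing = 5
ES_Roofing = 0; EF_Roofing = 5
ES_Electrical rough-in = 0; EF_Electrical rough-in = 11
ES_Plumbing rough-in = 5; EF_Plumbing rough-in = 5+4 = 9
ES_HVAC install = max(EF_Framing=5, EF_Electrical rough-in=11) = 11; EF_HVAC install = 11+12 = 23
ES_Insulation = 23; EF_Insulation = 23+4 = 27
ES_Drywall = 5; EF_Drywall = 5+2 = 7
ES_Painting = max(EF_Plumbing rough-in=9, EF_Insulation=27, EF_Drywall=7) = 27; EF_Painting = 27+6 = 33
Expected project duration μ = 33 hours. Critical path: Electrical rough-in → HVAC install → Insulation → Painting.

Variance along critical path = 0.444 + 11.111 + 1.000 + 0.111 = 12.667
σ = √12.667 = 3.559 hours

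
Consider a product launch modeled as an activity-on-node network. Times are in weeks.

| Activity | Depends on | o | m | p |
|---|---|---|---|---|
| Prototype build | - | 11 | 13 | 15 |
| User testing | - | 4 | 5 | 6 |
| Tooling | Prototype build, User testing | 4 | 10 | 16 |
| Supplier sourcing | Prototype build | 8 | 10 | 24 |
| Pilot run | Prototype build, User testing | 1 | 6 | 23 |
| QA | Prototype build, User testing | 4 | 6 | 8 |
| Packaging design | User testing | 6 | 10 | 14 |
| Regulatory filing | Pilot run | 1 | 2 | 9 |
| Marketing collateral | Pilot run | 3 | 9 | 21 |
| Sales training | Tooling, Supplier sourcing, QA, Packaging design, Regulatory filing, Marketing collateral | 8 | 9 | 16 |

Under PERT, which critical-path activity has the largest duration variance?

Pilot run

te_Prototype build = (11 + 4·13 + 15)/6 = 78/6 = 13; σ²_Prototype build = ((15−11)/6)² = 0.444
te_User testing = (4 + 4·5 + 6)/6 = 30/6 = 5; σ²_User testing = ((6−4)/6)² = 0.111
te_Tooling = (4 + 4·10 + 16)/6 = 60/6 = 10; σ²_Tooling = ((16−4)/6)² = 4.000
te_Supplier sourcing = (8 + 4·10 + 24)/6 = 72/6 = 12; σ²_Supplier sourcing = ((24−8)/6)² = 7.111
te_Pilot run = (1 + 4·6 + 23)/6 = 48/6 = 8; σ²_Pilot run = ((23−1)/6)² = 13.444
te_QA = (4 + 4·6 + 8)/6 = 36/6 = 6; σ²_QA = ((8−4)/6)² = 0.444
te_Packaging design = (6 + 4·10 + 14)/6 = 60/6 = 10; σ²_Packaging design = ((14−6)/6)² = 1.778
te_Regulatory filing = (1 + 4·2 + 9)/6 = 18/6 = 3; σ²_Regulatory filing = ((9−1)/6)² = 1.778
te_Marketing collateral = (3 + 4·9 + 21)/6 = 60/6 = 10; σ²_Marketing collateral = ((21−3)/6)² = 9.000
te_Sales training = (8 + 4·9 + 16)/6 = 60/6 = 10; σ²_Sales training = ((16−8)/6)² = 1.778

Forward pass:
ES_Prototype build = 0; EF_Prototype build = 13
ES_User testing = 0; EF_User testing = 5
ES_Tooling = max(EF_Prototype build=13, EF_User testing=5) = 13; EF_Tooling = 13+10 = 23
ES_Supplier sourcing = 13; EF_Supplier sourcing = 13+12 = 25
ES_Pilot run = max(EF_Prototype build=13, EF_User testing=5) = 13; EF_Pilot run = 13+8 = 21
ES_QA = max(EF_Prototype build=13, EF_User testing=5) = 13; EF_QA = 13+6 = 19
ES_Packaging design = 5; EF_Packaging design = 5+10 = 15
ES_Regulatory filing = 21; EF_Regulatory filing = 21+3 = 24
ES_Marketing collateral = 21; EF_Marketing collateral = 21+10 = 31
ES_Sales training = max(EF_Tooling=23, EF_Supplier sourcing=25, EF_QA=19, EF_Packaging design=15, EF_Regulatory filing=24, EF_Marketing collateral=31) = 31; EF_Sales training = 31+10 = 41
Expected project duration μ = 41 weeks. Critical path: Prototype build → Pilot run → Marketing collateral → Sales training.

Variances on critical path: σ²_Prototype build=0.444, σ²_Pilot run=13.444, σ²_Marketing collateral=9.000, σ²_Sales training=1.778.
Largest is σ²_Pilot run = 13.444.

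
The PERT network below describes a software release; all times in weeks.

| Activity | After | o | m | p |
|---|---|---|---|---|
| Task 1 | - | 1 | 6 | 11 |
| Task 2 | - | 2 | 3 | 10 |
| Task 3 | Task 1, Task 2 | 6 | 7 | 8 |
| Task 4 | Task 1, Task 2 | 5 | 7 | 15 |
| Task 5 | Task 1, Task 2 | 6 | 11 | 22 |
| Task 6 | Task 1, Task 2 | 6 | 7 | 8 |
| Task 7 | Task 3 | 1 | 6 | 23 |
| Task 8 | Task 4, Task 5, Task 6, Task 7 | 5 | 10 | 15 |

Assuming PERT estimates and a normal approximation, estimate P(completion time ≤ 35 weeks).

te_Task 1 = (1 + 4·6 + 11)/6 = 36/6 = 6; σ²_Task 1 = ((11−1)/6)² = 2.778
te_Task 2 = (2 + 4·3 + 10)/6 = 24/6 = 4; σ²_Task 2 = ((10−2)/6)² = 1.778
te_Task 3 = (6 + 4·7 + 8)/6 = 42/6 = 7; σ²_Task 3 = ((8−6)/6)² = 0.111
te_Task 4 = (5 + 4·7 + 15)/6 = 48/6 = 8; σ²_Task 4 = ((15−5)/6)² = 2.778
te_Task 5 = (6 + 4·11 + 22)/6 = 72/6 = 12; σ²_Task 5 = ((22−6)/6)² = 7.111
te_Task 6 = (6 + 4·7 + 8)/6 = 42/6 = 7; σ²_Task 6 = ((8−6)/6)² = 0.111
te_Task 7 = (1 + 4·6 + 23)/6 = 48/6 = 8; σ²_Task 7 = ((23−1)/6)² = 13.444
te_Task 8 = (5 + 4·10 + 15)/6 = 60/6 = 10; σ²_Task 8 = ((15−5)/6)² = 2.778

Forward pass:
ES_Task 1 = 0; EF_Task 1 = 6
ES_Task 2 = 0; EF_Task 2 = 4
ES_Task 3 = max(EF_Task 1=6, EF_Task 2=4) = 6; EF_Task 3 = 6+7 = 13
ES_Task 4 = max(EF_Task 1=6, EF_Task 2=4) = 6; EF_Task 4 = 6+8 = 14
ES_Task 5 = max(EF_Task 1=6, EF_Task 2=4) = 6; EF_Task 5 = 6+12 = 18
ES_Task 6 = max(EF_Task 1=6, EF_Task 2=4) = 6; EF_Task 6 = 6+7 = 13
ES_Task 7 = 13; EF_Task 7 = 13+8 = 21
ES_Task 8 = max(EF_Task 4=14, EF_Task 5=18, EF_Task 6=13, EF_Task 7=21) = 21; EF_Task 8 = 21+10 = 31
Expected project duration μ = 31 weeks. Critical path: Task 1 → Task 3 → Task 7 → Task 8.

Variance along critical path = 2.778 + 0.111 + 13.444 + 2.778 = 19.111; σ = √19.111 = 4.372 weeks.
Z = (35 − 31) / 4.372 = 0.915
P(T ≤ 35) = Φ(0.915) ≈ 0.820

0.820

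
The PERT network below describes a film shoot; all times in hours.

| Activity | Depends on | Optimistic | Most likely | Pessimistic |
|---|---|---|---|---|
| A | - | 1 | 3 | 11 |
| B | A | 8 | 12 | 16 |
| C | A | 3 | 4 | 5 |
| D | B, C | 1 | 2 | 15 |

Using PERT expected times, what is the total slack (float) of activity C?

te_A = (1 + 4·3 + 11)/6 = 24/6 = 4
te_B = (8 + 4·12 + 16)/6 = 72/6 = 12
te_C = (3 + 4·4 + 5)/6 = 24/6 = 4
te_D = (1 + 4·2 + 15)/6 = 24/6 = 4

Forward pass:
ES_A = 0; EF_A = 4
ES_B = 4; EF_B = 4+12 = 16
ES_C = 4; EF_C = 4+4 = 8
ES_D = max(EF_B=16, EF_C=8) = 16; EF_D = 16+4 = 20
Expected project duration μ = 20 hours. Critical path: A → B → D.

Backward pass:
LF_D = 20; LS_D = 20−4 = 16
LF_C = LS_D = 16; LS_C = 16−4 = 12
LF_B = LS_D = 16; LS_B = 16−12 = 4
LF_A = min(LS_B=4, LS_C=12) = 4; LS_A = 4−4 = 0
Slack_C = LS_C − ES_C = 12 − 4 = 8

8 hours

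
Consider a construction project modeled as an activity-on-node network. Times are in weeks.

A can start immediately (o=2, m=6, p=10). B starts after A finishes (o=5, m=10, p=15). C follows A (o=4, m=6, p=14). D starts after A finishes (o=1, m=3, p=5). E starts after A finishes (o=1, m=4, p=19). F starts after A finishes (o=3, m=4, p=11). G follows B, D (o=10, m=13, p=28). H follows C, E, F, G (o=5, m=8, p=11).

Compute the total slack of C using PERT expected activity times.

18 weeks

te_A = (2 + 4·6 + 10)/6 = 36/6 = 6
te_B = (5 + 4·10 + 15)/6 = 60/6 = 10
te_C = (4 + 4·6 + 14)/6 = 42/6 = 7
te_D = (1 + 4·3 + 5)/6 = 18/6 = 3
te_E = (1 + 4·4 + 19)/6 = 36/6 = 6
te_F = (3 + 4·4 + 11)/6 = 30/6 = 5
te_G = (10 + 4·13 + 28)/6 = 90/6 = 15
te_H = (5 + 4·8 + 11)/6 = 48/6 = 8

Forward pass:
ES_A = 0; EF_A = 6
ES_B = 6; EF_B = 6+10 = 16
ES_C = 6; EF_C = 6+7 = 13
ES_D = 6; EF_D = 6+3 = 9
ES_E = 6; EF_E = 6+6 = 12
ES_F = 6; EF_F = 6+5 = 11
ES_G = max(EF_B=16, EF_D=9) = 16; EF_G = 16+15 = 31
ES_H = max(EF_C=13, EF_E=12, EF_F=11, EF_G=31) = 31; EF_H = 31+8 = 39
Expected project duration μ = 39 weeks. Critical path: A → B → G → H.

Backward pass:
LF_H = 39; LS_H = 39−8 = 31
LF_G = LS_H = 31; LS_G = 31−15 = 16
LF_F = LS_H = 31; LS_F = 31−5 = 26
LF_E = LS_H = 31; LS_E = 31−6 = 25
LF_D = LS_G = 16; LS_D = 16−3 = 13
LF_C = LS_H = 31; LS_C = 31−7 = 24
LF_B = LS_G = 16; LS_B = 16−10 = 6
LF_A = min(LS_B=6, LS_C=24, LS_D=13, LS_E=25, LS_F=26) = 6; LS_A = 6−6 = 0
Slack_C = LS_C − ES_C = 24 − 6 = 18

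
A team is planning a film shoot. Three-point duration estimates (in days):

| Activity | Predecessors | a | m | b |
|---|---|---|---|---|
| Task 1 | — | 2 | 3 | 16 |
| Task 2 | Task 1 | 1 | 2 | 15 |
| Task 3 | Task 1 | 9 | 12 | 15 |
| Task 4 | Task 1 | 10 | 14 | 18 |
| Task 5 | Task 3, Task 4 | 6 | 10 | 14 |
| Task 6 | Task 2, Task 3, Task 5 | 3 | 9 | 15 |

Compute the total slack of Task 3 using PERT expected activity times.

te_Task 1 = (2 + 4·3 + 16)/6 = 30/6 = 5
te_Task 2 = (1 + 4·2 + 15)/6 = 24/6 = 4
te_Task 3 = (9 + 4·12 + 15)/6 = 72/6 = 12
te_Task 4 = (10 + 4·14 + 18)/6 = 84/6 = 14
te_Task 5 = (6 + 4·10 + 14)/6 = 60/6 = 10
te_Task 6 = (3 + 4·9 + 15)/6 = 54/6 = 9

Forward pass:
ES_Task 1 = 0; EF_Task 1 = 5
ES_Task 2 = 5; EF_Task 2 = 5+4 = 9
ES_Task 3 = 5; EF_Task 3 = 5+12 = 17
ES_Task 4 = 5; EF_Task 4 = 5+14 = 19
ES_Task 5 = max(EF_Task 3=17, EF_Task 4=19) = 19; EF_Task 5 = 19+10 = 29
ES_Task 6 = max(EF_Task 2=9, EF_Task 3=17, EF_Task 5=29) = 29; EF_Task 6 = 29+9 = 38
Expected project duration μ = 38 days. Critical path: Task 1 → Task 4 → Task 5 → Task 6.

Backward pass:
LF_Task 6 = 38; LS_Task 6 = 38−9 = 29
LF_Task 5 = LS_Task 6 = 29; LS_Task 5 = 29−10 = 19
LF_Task 4 = LS_Task 5 = 19; LS_Task 4 = 19−14 = 5
LF_Task 3 = min(LS_Task 5=19, LS_Task 6=29) = 19; LS_Task 3 = 19−12 = 7
LF_Task 2 = LS_Task 6 = 29; LS_Task 2 = 29−4 = 25
LF_Task 1 = min(LS_Task 2=25, LS_Task 3=7, LS_Task 4=5) = 5; LS_Task 1 = 5−5 = 0
Slack_Task 3 = LS_Task 3 − ES_Task 3 = 7 − 5 = 2

2 days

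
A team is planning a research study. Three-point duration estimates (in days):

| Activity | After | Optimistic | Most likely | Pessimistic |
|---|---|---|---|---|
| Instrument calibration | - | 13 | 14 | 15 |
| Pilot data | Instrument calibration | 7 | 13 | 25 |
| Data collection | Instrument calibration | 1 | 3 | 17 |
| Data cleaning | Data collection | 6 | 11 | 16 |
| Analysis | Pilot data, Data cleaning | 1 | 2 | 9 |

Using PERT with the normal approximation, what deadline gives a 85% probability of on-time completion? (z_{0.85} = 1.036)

36.6 days

te_Instrument calibration = (13 + 4·14 + 15)/6 = 84/6 = 14; σ²_Instrument calibration = ((15−13)/6)² = 0.111
te_Pilot data = (7 + 4·13 + 25)/6 = 84/6 = 14; σ²_Pilot data = ((25−7)/6)² = 9.000
te_Data collection = (1 + 4·3 + 17)/6 = 30/6 = 5; σ²_Data collection = ((17−1)/6)² = 7.111
te_Data cleaning = (6 + 4·11 + 16)/6 = 66/6 = 11; σ²_Data cleaning = ((16−6)/6)² = 2.778
te_Analysis = (1 + 4·2 + 9)/6 = 18/6 = 3; σ²_Analysis = ((9−1)/6)² = 1.778

Forward pass:
ES_Instrument calibration = 0; EF_Instrument calibration = 14
ES_Pilot data = 14; EF_Pilot data = 14+14 = 28
ES_Data collection = 14; EF_Data collection = 14+5 = 19
ES_Data cleaning = 19; EF_Data cleaning = 19+11 = 30
ES_Analysis = max(EF_Pilot data=28, EF_Data cleaning=30) = 30; EF_Analysis = 30+3 = 33
Expected project duration μ = 33 days. Critical path: Instrument calibration → Data collection → Data cleaning → Analysis.

Variance along critical path = 0.111 + 7.111 + 2.778 + 1.778 = 11.778; σ = 3.432 days.
D = μ + z·σ = 33 + 1.036·3.432 = 36.6 days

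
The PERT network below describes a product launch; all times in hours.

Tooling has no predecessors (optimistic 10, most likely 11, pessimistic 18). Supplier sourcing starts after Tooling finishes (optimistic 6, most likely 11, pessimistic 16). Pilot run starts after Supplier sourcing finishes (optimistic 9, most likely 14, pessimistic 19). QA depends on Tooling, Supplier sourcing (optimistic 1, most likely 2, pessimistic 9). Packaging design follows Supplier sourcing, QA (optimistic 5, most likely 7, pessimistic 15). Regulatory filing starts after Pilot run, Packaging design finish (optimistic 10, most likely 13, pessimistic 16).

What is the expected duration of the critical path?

50 hours

te_Tooling = (10 + 4·11 + 18)/6 = 72/6 = 12
te_Supplier sourcing = (6 + 4·11 + 16)/6 = 66/6 = 11
te_Pilot run = (9 + 4·14 + 19)/6 = 84/6 = 14
te_QA = (1 + 4·2 + 9)/6 = 18/6 = 3
te_Packaging design = (5 + 4·7 + 15)/6 = 48/6 = 8
te_Regulatory filing = (10 + 4·13 + 16)/6 = 78/6 = 13

Forward pass:
ES_Tooling = 0; EF_Tooling = 12
ES_Supplier sourcing = 12; EF_Supplier sourcing = 12+11 = 23
ES_Pilot run = 23; EF_Pilot run = 23+14 = 37
ES_QA = max(EF_Tooling=12, EF_Supplier sourcing=23) = 23; EF_QA = 23+3 = 26
ES_Packaging design = max(EF_Supplier sourcing=23, EF_QA=26) = 26; EF_Packaging design = 26+8 = 34
ES_Regulatory filing = max(EF_Pilot run=37, EF_Packaging design=34) = 37; EF_Regulatory filing = 37+13 = 50
Expected project duration μ = 50 hours. Critical path: Tooling → Supplier sourcing → Pilot run → Regulatory filing.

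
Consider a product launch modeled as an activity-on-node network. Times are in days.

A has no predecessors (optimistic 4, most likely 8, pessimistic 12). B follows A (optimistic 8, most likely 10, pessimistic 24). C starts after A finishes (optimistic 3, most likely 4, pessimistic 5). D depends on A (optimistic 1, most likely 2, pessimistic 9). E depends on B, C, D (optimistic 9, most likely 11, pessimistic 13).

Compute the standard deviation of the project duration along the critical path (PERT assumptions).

3.06 days

te_A = (4 + 4·8 + 12)/6 = 48/6 = 8; σ²_A = ((12−4)/6)² = 1.778
te_B = (8 + 4·10 + 24)/6 = 72/6 = 12; σ²_B = ((24−8)/6)² = 7.111
te_C = (3 + 4·4 + 5)/6 = 24/6 = 4; σ²_C = ((5−3)/6)² = 0.111
te_D = (1 + 4·2 + 9)/6 = 18/6 = 3; σ²_D = ((9−1)/6)² = 1.778
te_E = (9 + 4·11 + 13)/6 = 66/6 = 11; σ²_E = ((13−9)/6)² = 0.444

Forward pass:
ES_A = 0; EF_A = 8
ES_B = 8; EF_B = 8+12 = 20
ES_C = 8; EF_C = 8+4 = 12
ES_D = 8; EF_D = 8+3 = 11
ES_E = max(EF_B=20, EF_C=12, EF_D=11) = 20; EF_E = 20+11 = 31
Expected project duration μ = 31 days. Critical path: A → B → E.

Variance along critical path = 1.778 + 7.111 + 0.444 = 9.333
σ = √9.333 = 3.055 days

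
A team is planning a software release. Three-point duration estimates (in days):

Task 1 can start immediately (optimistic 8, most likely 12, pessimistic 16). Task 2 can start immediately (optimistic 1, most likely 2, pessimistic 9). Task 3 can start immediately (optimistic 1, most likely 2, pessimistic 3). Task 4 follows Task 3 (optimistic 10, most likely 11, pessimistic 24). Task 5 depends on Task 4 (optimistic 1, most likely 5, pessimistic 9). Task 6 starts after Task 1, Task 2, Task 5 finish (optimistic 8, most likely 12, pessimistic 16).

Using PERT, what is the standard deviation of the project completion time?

3.02 days

te_Task 1 = (8 + 4·12 + 16)/6 = 72/6 = 12; σ²_Task 1 = ((16−8)/6)² = 1.778
te_Task 2 = (1 + 4·2 + 9)/6 = 18/6 = 3; σ²_Task 2 = ((9−1)/6)² = 1.778
te_Task 3 = (1 + 4·2 + 3)/6 = 12/6 = 2; σ²_Task 3 = ((3−1)/6)² = 0.111
te_Task 4 = (10 + 4·11 + 24)/6 = 78/6 = 13; σ²_Task 4 = ((24−10)/6)² = 5.444
te_Task 5 = (1 + 4·5 + 9)/6 = 30/6 = 5; σ²_Task 5 = ((9−1)/6)² = 1.778
te_Task 6 = (8 + 4·12 + 16)/6 = 72/6 = 12; σ²_Task 6 = ((16−8)/6)² = 1.778

Forward pass:
ES_Task 1 = 0; EF_Task 1 = 12
ES_Task 2 = 0; EF_Task 2 = 3
ES_Task 3 = 0; EF_Task 3 = 2
ES_Task 4 = 2; EF_Task 4 = 2+13 = 15
ES_Task 5 = 15; EF_Task 5 = 15+5 = 20
ES_Task 6 = max(EF_Task 1=12, EF_Task 2=3, EF_Task 5=20) = 20; EF_Task 6 = 20+12 = 32
Expected project duration μ = 32 days. Critical path: Task 3 → Task 4 → Task 5 → Task 6.

Variance along critical path = 0.111 + 5.444 + 1.778 + 1.778 = 9.111
σ = √9.111 = 3.018 days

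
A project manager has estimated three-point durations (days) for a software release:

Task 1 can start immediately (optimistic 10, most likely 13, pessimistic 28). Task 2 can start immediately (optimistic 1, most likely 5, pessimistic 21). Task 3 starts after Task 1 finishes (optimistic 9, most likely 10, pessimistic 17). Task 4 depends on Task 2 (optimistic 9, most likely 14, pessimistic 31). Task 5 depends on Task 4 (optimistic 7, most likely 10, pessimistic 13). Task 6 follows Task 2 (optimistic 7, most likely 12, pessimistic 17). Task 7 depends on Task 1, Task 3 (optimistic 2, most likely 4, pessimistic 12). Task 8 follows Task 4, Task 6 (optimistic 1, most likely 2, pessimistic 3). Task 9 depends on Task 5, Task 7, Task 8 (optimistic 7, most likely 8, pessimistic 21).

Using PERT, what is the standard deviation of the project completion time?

5.57 days

te_Task 1 = (10 + 4·13 + 28)/6 = 90/6 = 15; σ²_Task 1 = ((28−10)/6)² = 9.000
te_Task 2 = (1 + 4·5 + 21)/6 = 42/6 = 7; σ²_Task 2 = ((21−1)/6)² = 11.111
te_Task 3 = (9 + 4·10 + 17)/6 = 66/6 = 11; σ²_Task 3 = ((17−9)/6)² = 1.778
te_Task 4 = (9 + 4·14 + 31)/6 = 96/6 = 16; σ²_Task 4 = ((31−9)/6)² = 13.444
te_Task 5 = (7 + 4·10 + 13)/6 = 60/6 = 10; σ²_Task 5 = ((13−7)/6)² = 1.000
te_Task 6 = (7 + 4·12 + 17)/6 = 72/6 = 12; σ²_Task 6 = ((17−7)/6)² = 2.778
te_Task 7 = (2 + 4·4 + 12)/6 = 30/6 = 5; σ²_Task 7 = ((12−2)/6)² = 2.778
te_Task 8 = (1 + 4·2 + 3)/6 = 12/6 = 2; σ²_Task 8 = ((3−1)/6)² = 0.111
te_Task 9 = (7 + 4·8 + 21)/6 = 60/6 = 10; σ²_Task 9 = ((21−7)/6)² = 5.444

Forward pass:
ES_Task 1 = 0; EF_Task 1 = 15
ES_Task 2 = 0; EF_Task 2 = 7
ES_Task 3 = 15; EF_Task 3 = 15+11 = 26
ES_Task 4 = 7; EF_Task 4 = 7+16 = 23
ES_Task 5 = 23; EF_Task 5 = 23+10 = 33
ES_Task 6 = 7; EF_Task 6 = 7+12 = 19
ES_Task 7 = max(EF_Task 1=15, EF_Task 3=26) = 26; EF_Task 7 = 26+5 = 31
ES_Task 8 = max(EF_Task 4=23, EF_Task 6=19) = 23; EF_Task 8 = 23+2 = 25
ES_Task 9 = max(EF_Task 5=33, EF_Task 7=31, EF_Task 8=25) = 33; EF_Task 9 = 33+10 = 43
Expected project duration μ = 43 days. Critical path: Task 2 → Task 4 → Task 5 → Task 9.

Variance along critical path = 11.111 + 13.444 + 1.000 + 5.444 = 31.000
σ = √31.000 = 5.568 days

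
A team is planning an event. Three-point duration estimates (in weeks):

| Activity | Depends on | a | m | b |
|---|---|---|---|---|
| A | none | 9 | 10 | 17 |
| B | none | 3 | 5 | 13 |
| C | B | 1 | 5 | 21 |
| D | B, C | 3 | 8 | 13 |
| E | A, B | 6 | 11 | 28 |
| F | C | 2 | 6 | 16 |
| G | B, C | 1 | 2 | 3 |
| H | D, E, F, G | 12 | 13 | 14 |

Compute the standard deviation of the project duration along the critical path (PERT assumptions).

3.92 weeks

te_A = (9 + 4·10 + 17)/6 = 66/6 = 11; σ²_A = ((17−9)/6)² = 1.778
te_B = (3 + 4·5 + 13)/6 = 36/6 = 6; σ²_B = ((13−3)/6)² = 2.778
te_C = (1 + 4·5 + 21)/6 = 42/6 = 7; σ²_C = ((21−1)/6)² = 11.111
te_D = (3 + 4·8 + 13)/6 = 48/6 = 8; σ²_D = ((13−3)/6)² = 2.778
te_E = (6 + 4·11 + 28)/6 = 78/6 = 13; σ²_E = ((28−6)/6)² = 13.444
te_F = (2 + 4·6 + 16)/6 = 42/6 = 7; σ²_F = ((16−2)/6)² = 5.444
te_G = (1 + 4·2 + 3)/6 = 12/6 = 2; σ²_G = ((3−1)/6)² = 0.111
te_H = (12 + 4·13 + 14)/6 = 78/6 = 13; σ²_H = ((14−12)/6)² = 0.111

Forward pass:
ES_A = 0; EF_A = 11
ES_B = 0; EF_B = 6
ES_C = 6; EF_C = 6+7 = 13
ES_D = max(EF_B=6, EF_C=13) = 13; EF_D = 13+8 = 21
ES_E = max(EF_A=11, EF_B=6) = 11; EF_E = 11+13 = 24
ES_F = 13; EF_F = 13+7 = 20
ES_G = max(EF_B=6, EF_C=13) = 13; EF_G = 13+2 = 15
ES_H = max(EF_D=21, EF_E=24, EF_F=20, EF_G=15) = 24; EF_H = 24+13 = 37
Expected project duration μ = 37 weeks. Critical path: A → E → H.

Variance along critical path = 1.778 + 13.444 + 0.111 = 15.333
σ = √15.333 = 3.916 weeks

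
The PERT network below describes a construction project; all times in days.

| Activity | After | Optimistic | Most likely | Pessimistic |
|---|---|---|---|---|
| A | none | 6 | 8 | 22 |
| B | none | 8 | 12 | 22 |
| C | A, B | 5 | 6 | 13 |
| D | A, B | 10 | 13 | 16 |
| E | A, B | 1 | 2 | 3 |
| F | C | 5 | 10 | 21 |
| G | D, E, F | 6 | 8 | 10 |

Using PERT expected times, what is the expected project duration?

39 days

te_A = (6 + 4·8 + 22)/6 = 60/6 = 10
te_B = (8 + 4·12 + 22)/6 = 78/6 = 13
te_C = (5 + 4·6 + 13)/6 = 42/6 = 7
te_D = (10 + 4·13 + 16)/6 = 78/6 = 13
te_E = (1 + 4·2 + 3)/6 = 12/6 = 2
te_F = (5 + 4·10 + 21)/6 = 66/6 = 11
te_G = (6 + 4·8 + 10)/6 = 48/6 = 8

Forward pass:
ES_A = 0; EF_A = 10
ES_B = 0; EF_B = 13
ES_C = max(EF_A=10, EF_B=13) = 13; EF_C = 13+7 = 20
ES_D = max(EF_A=10, EF_B=13) = 13; EF_D = 13+13 = 26
ES_E = max(EF_A=10, EF_B=13) = 13; EF_E = 13+2 = 15
ES_F = 20; EF_F = 20+11 = 31
ES_G = max(EF_D=26, EF_E=15, EF_F=31) = 31; EF_G = 31+8 = 39
Expected project duration μ = 39 days. Critical path: B → C → F → G.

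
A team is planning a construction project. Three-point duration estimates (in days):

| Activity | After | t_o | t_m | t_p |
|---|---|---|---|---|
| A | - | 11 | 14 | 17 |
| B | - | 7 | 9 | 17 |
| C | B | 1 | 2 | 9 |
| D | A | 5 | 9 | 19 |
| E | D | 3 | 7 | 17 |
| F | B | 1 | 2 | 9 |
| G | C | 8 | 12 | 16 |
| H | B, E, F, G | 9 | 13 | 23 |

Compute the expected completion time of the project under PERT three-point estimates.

46 days

te_A = (11 + 4·14 + 17)/6 = 84/6 = 14
te_B = (7 + 4·9 + 17)/6 = 60/6 = 10
te_C = (1 + 4·2 + 9)/6 = 18/6 = 3
te_D = (5 + 4·9 + 19)/6 = 60/6 = 10
te_E = (3 + 4·7 + 17)/6 = 48/6 = 8
te_F = (1 + 4·2 + 9)/6 = 18/6 = 3
te_G = (8 + 4·12 + 16)/6 = 72/6 = 12
te_H = (9 + 4·13 + 23)/6 = 84/6 = 14

Forward pass:
ES_A = 0; EF_A = 14
ES_B = 0; EF_B = 10
ES_C = 10; EF_C = 10+3 = 13
ES_D = 14; EF_D = 14+10 = 24
ES_E = 24; EF_E = 24+8 = 32
ES_F = 10; EF_F = 10+3 = 13
ES_G = 13; EF_G = 13+12 = 25
ES_H = max(EF_B=10, EF_E=32, EF_F=13, EF_G=25) = 32; EF_H = 32+14 = 46
Expected project duration μ = 46 days. Critical path: A → D → E → H.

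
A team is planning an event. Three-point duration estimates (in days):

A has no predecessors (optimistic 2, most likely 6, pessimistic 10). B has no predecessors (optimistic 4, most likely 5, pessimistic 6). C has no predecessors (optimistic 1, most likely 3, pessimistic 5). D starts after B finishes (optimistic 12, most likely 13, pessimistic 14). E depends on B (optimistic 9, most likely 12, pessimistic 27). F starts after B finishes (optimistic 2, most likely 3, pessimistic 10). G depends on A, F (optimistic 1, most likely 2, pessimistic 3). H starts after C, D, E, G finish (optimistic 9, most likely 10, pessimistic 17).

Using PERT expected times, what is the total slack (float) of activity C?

16 days

te_A = (2 + 4·6 + 10)/6 = 36/6 = 6
te_B = (4 + 4·5 + 6)/6 = 30/6 = 5
te_C = (1 + 4·3 + 5)/6 = 18/6 = 3
te_D = (12 + 4·13 + 14)/6 = 78/6 = 13
te_E = (9 + 4·12 + 27)/6 = 84/6 = 14
te_F = (2 + 4·3 + 10)/6 = 24/6 = 4
te_G = (1 + 4·2 + 3)/6 = 12/6 = 2
te_H = (9 + 4·10 + 17)/6 = 66/6 = 11

Forward pass:
ES_A = 0; EF_A = 6
ES_B = 0; EF_B = 5
ES_C = 0; EF_C = 3
ES_D = 5; EF_D = 5+13 = 18
ES_E = 5; EF_E = 5+14 = 19
ES_F = 5; EF_F = 5+4 = 9
ES_G = max(EF_A=6, EF_F=9) = 9; EF_G = 9+2 = 11
ES_H = max(EF_C=3, EF_D=18, EF_E=19, EF_G=11) = 19; EF_H = 19+11 = 30
Expected project duration μ = 30 days. Critical path: B → E → H.

Backward pass:
LF_H = 30; LS_H = 30−11 = 19
LF_G = LS_H = 19; LS_G = 19−2 = 17
LF_F = LS_G = 17; LS_F = 17−4 = 13
LF_E = LS_H = 19; LS_E = 19−14 = 5
LF_D = LS_H = 19; LS_D = 19−13 = 6
LF_C = LS_H = 19; LS_C = 19−3 = 16
LF_B = min(LS_D=6, LS_E=5, LS_F=13) = 5; LS_B = 5−5 = 0
LF_A = LS_G = 17; LS_A = 17−6 = 11
Slack_C = LS_C − ES_C = 16 − 0 = 16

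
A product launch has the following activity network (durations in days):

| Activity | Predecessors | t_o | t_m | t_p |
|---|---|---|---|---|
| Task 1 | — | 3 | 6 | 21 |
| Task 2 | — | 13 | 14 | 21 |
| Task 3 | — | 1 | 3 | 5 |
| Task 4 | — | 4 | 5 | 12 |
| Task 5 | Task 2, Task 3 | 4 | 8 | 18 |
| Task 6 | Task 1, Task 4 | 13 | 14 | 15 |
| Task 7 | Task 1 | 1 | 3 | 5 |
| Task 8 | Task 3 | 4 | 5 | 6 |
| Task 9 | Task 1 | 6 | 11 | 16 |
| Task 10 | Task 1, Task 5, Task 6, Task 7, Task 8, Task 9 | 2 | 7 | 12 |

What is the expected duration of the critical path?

te_Task 1 = (3 + 4·6 + 21)/6 = 48/6 = 8
te_Task 2 = (13 + 4·14 + 21)/6 = 90/6 = 15
te_Task 3 = (1 + 4·3 + 5)/6 = 18/6 = 3
te_Task 4 = (4 + 4·5 + 12)/6 = 36/6 = 6
te_Task 5 = (4 + 4·8 + 18)/6 = 54/6 = 9
te_Task 6 = (13 + 4·14 + 15)/6 = 84/6 = 14
te_Task 7 = (1 + 4·3 + 5)/6 = 18/6 = 3
te_Task 8 = (4 + 4·5 + 6)/6 = 30/6 = 5
te_Task 9 = (6 + 4·11 + 16)/6 = 66/6 = 11
te_Task 10 = (2 + 4·7 + 12)/6 = 42/6 = 7

Forward pass:
ES_Task 1 = 0; EF_Task 1 = 8
ES_Task 2 = 0; EF_Task 2 = 15
ES_Task 3 = 0; EF_Task 3 = 3
ES_Task 4 = 0; EF_Task 4 = 6
ES_Task 5 = max(EF_Task 2=15, EF_Task 3=3) = 15; EF_Task 5 = 15+9 = 24
ES_Task 6 = max(EF_Task 1=8, EF_Task 4=6) = 8; EF_Task 6 = 8+14 = 22
ES_Task 7 = 8; EF_Task 7 = 8+3 = 11
ES_Task 8 = 3; EF_Task 8 = 3+5 = 8
ES_Task 9 = 8; EF_Task 9 = 8+11 = 19
ES_Task 10 = max(EF_Task 1=8, EF_Task 5=24, EF_Task 6=22, EF_Task 7=11, EF_Task 8=8, EF_Task 9=19) = 24; EF_Task 10 = 24+7 = 31
Expected project duration μ = 31 days. Critical path: Task 2 → Task 5 → Task 10.

31 days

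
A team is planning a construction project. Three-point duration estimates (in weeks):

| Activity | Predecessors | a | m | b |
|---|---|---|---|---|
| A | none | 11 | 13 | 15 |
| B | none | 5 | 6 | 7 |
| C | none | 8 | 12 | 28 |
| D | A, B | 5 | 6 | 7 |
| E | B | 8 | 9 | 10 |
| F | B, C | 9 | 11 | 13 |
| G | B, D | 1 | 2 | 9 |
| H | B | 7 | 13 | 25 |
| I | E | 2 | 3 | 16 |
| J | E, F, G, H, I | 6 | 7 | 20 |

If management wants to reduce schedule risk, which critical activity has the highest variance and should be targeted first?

te_A = (11 + 4·13 + 15)/6 = 78/6 = 13; σ²_A = ((15−11)/6)² = 0.444
te_B = (5 + 4·6 + 7)/6 = 36/6 = 6; σ²_B = ((7−5)/6)² = 0.111
te_C = (8 + 4·12 + 28)/6 = 84/6 = 14; σ²_C = ((28−8)/6)² = 11.111
te_D = (5 + 4·6 + 7)/6 = 36/6 = 6; σ²_D = ((7−5)/6)² = 0.111
te_E = (8 + 4·9 + 10)/6 = 54/6 = 9; σ²_E = ((10−8)/6)² = 0.111
te_F = (9 + 4·11 + 13)/6 = 66/6 = 11; σ²_F = ((13−9)/6)² = 0.444
te_G = (1 + 4·2 + 9)/6 = 18/6 = 3; σ²_G = ((9−1)/6)² = 1.778
te_H = (7 + 4·13 + 25)/6 = 84/6 = 14; σ²_H = ((25−7)/6)² = 9.000
te_I = (2 + 4·3 + 16)/6 = 30/6 = 5; σ²_I = ((16−2)/6)² = 5.444
te_J = (6 + 4·7 + 20)/6 = 54/6 = 9; σ²_J = ((20−6)/6)² = 5.444

Forward pass:
ES_A = 0; EF_A = 13
ES_B = 0; EF_B = 6
ES_C = 0; EF_C = 14
ES_D = max(EF_A=13, EF_B=6) = 13; EF_D = 13+6 = 19
ES_E = 6; EF_E = 6+9 = 15
ES_F = max(EF_B=6, EF_C=14) = 14; EF_F = 14+11 = 25
ES_G = max(EF_B=6, EF_D=19) = 19; EF_G = 19+3 = 22
ES_H = 6; EF_H = 6+14 = 20
ES_I = 15; EF_I = 15+5 = 20
ES_J = max(EF_E=15, EF_F=25, EF_G=22, EF_H=20, EF_I=20) = 25; EF_J = 25+9 = 34
Expected project duration μ = 34 weeks. Critical path: C → F → J.

Variances on critical path: σ²_C=11.111, σ²_F=0.444, σ²_J=5.444.
Largest is σ²_C = 11.111.

C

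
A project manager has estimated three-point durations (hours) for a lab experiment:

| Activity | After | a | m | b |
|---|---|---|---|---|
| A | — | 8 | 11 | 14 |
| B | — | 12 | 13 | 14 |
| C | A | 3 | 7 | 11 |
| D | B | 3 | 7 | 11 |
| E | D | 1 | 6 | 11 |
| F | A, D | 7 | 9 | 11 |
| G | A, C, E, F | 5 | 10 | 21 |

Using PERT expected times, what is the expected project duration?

40 hours

te_A = (8 + 4·11 + 14)/6 = 66/6 = 11
te_B = (12 + 4·13 + 14)/6 = 78/6 = 13
te_C = (3 + 4·7 + 11)/6 = 42/6 = 7
te_D = (3 + 4·7 + 11)/6 = 42/6 = 7
te_E = (1 + 4·6 + 11)/6 = 36/6 = 6
te_F = (7 + 4·9 + 11)/6 = 54/6 = 9
te_G = (5 + 4·10 + 21)/6 = 66/6 = 11

Forward pass:
ES_A = 0; EF_A = 11
ES_B = 0; EF_B = 13
ES_C = 11; EF_C = 11+7 = 18
ES_D = 13; EF_D = 13+7 = 20
ES_E = 20; EF_E = 20+6 = 26
ES_F = max(EF_A=11, EF_D=20) = 20; EF_F = 20+9 = 29
ES_G = max(EF_A=11, EF_C=18, EF_E=26, EF_F=29) = 29; EF_G = 29+11 = 40
Expected project duration μ = 40 hours. Critical path: B → D → F → G.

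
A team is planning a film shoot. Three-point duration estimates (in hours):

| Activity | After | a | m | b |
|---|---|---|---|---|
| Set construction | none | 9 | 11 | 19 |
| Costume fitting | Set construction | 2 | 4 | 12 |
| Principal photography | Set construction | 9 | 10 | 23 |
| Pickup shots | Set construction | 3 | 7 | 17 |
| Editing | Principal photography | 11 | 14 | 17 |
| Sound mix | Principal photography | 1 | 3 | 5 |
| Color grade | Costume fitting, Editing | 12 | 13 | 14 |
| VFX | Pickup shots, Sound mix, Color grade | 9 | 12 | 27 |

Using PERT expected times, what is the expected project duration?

te_Set construction = (9 + 4·11 + 19)/6 = 72/6 = 12
te_Costume fitting = (2 + 4·4 + 12)/6 = 30/6 = 5
te_Principal photography = (9 + 4·10 + 23)/6 = 72/6 = 12
te_Pickup shots = (3 + 4·7 + 17)/6 = 48/6 = 8
te_Editing = (11 + 4·14 + 17)/6 = 84/6 = 14
te_Sound mix = (1 + 4·3 + 5)/6 = 18/6 = 3
te_Color grade = (12 + 4·13 + 14)/6 = 78/6 = 13
te_VFX = (9 + 4·12 + 27)/6 = 84/6 = 14

Forward pass:
ES_Set construction = 0; EF_Set construction = 12
ES_Costume fitting = 12; EF_Costume fitting = 12+5 = 17
ES_Principal photography = 12; EF_Principal photography = 12+12 = 24
ES_Pickup shots = 12; EF_Pickup shots = 12+8 = 20
ES_Editing = 24; EF_Editing = 24+14 = 38
ES_Sound mix = 24; EF_Sound mix = 24+3 = 27
ES_Color grade = max(EF_Costume fitting=17, EF_Editing=38) = 38; EF_Color grade = 38+13 = 51
ES_VFX = max(EF_Pickup shots=20, EF_Sound mix=27, EF_Color grade=51) = 51; EF_VFX = 51+14 = 65
Expected project duration μ = 65 hours. Critical path: Set construction → Principal photography → Editing → Color grade → VFX.

65 hours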